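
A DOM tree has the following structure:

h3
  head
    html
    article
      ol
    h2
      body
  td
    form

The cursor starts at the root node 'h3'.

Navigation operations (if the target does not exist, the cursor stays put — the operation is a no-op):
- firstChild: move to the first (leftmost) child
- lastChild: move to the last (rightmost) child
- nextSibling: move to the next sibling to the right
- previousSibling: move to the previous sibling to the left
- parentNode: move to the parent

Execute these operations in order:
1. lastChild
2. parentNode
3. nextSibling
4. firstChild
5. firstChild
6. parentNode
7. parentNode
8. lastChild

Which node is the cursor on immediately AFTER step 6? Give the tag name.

After 1 (lastChild): td
After 2 (parentNode): h3
After 3 (nextSibling): h3 (no-op, stayed)
After 4 (firstChild): head
After 5 (firstChild): html
After 6 (parentNode): head

Answer: head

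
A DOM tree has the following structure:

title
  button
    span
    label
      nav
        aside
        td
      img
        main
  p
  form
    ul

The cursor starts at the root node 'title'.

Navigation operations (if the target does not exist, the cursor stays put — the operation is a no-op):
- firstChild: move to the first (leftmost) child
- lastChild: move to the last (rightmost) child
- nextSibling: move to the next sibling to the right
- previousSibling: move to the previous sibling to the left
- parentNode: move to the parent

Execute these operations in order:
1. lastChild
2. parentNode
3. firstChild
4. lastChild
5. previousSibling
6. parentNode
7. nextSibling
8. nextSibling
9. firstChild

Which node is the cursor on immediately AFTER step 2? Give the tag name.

Answer: title

Derivation:
After 1 (lastChild): form
After 2 (parentNode): title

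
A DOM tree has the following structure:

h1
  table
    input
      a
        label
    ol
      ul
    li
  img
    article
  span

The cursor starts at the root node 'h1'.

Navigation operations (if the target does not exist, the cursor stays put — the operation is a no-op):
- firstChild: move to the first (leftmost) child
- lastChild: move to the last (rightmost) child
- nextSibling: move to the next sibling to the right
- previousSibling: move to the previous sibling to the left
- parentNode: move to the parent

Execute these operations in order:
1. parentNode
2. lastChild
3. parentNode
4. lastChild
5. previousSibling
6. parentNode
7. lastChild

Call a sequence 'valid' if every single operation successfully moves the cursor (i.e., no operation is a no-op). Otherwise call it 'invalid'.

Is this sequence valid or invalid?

After 1 (parentNode): h1 (no-op, stayed)
After 2 (lastChild): span
After 3 (parentNode): h1
After 4 (lastChild): span
After 5 (previousSibling): img
After 6 (parentNode): h1
After 7 (lastChild): span

Answer: invalid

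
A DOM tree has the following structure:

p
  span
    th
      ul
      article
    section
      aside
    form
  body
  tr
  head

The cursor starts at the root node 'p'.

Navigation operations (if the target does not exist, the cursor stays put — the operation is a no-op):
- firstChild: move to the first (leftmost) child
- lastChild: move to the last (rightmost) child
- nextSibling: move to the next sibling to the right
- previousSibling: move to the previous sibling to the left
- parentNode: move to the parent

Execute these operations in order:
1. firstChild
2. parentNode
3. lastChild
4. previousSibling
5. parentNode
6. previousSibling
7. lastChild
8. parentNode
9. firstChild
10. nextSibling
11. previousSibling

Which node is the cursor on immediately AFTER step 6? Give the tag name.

Answer: p

Derivation:
After 1 (firstChild): span
After 2 (parentNode): p
After 3 (lastChild): head
After 4 (previousSibling): tr
After 5 (parentNode): p
After 6 (previousSibling): p (no-op, stayed)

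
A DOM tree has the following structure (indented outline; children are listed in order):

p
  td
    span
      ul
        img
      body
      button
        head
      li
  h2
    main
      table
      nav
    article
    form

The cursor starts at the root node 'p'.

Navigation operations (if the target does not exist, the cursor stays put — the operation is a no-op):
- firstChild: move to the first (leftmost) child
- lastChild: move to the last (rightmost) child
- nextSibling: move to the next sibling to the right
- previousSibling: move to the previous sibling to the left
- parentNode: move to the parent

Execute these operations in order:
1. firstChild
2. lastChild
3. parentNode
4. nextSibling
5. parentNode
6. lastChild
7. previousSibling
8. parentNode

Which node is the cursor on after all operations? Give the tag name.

After 1 (firstChild): td
After 2 (lastChild): span
After 3 (parentNode): td
After 4 (nextSibling): h2
After 5 (parentNode): p
After 6 (lastChild): h2
After 7 (previousSibling): td
After 8 (parentNode): p

Answer: p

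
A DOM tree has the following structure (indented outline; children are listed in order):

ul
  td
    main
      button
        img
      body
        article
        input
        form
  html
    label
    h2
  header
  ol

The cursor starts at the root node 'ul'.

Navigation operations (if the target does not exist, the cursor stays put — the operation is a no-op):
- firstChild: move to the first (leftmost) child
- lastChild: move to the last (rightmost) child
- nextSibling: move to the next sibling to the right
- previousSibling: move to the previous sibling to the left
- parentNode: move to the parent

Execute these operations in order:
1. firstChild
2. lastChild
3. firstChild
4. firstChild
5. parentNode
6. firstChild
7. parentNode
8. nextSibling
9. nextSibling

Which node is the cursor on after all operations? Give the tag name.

After 1 (firstChild): td
After 2 (lastChild): main
After 3 (firstChild): button
After 4 (firstChild): img
After 5 (parentNode): button
After 6 (firstChild): img
After 7 (parentNode): button
After 8 (nextSibling): body
After 9 (nextSibling): body (no-op, stayed)

Answer: body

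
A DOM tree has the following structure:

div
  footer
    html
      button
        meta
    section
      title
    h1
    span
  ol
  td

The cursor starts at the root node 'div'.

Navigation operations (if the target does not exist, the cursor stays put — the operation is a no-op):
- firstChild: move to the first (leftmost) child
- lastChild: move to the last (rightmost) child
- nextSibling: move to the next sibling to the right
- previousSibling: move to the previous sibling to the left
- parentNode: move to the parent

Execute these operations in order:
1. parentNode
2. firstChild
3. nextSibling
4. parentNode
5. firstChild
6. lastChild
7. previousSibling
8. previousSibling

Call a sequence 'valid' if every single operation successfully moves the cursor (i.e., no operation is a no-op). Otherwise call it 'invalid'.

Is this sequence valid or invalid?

Answer: invalid

Derivation:
After 1 (parentNode): div (no-op, stayed)
After 2 (firstChild): footer
After 3 (nextSibling): ol
After 4 (parentNode): div
After 5 (firstChild): footer
After 6 (lastChild): span
After 7 (previousSibling): h1
After 8 (previousSibling): section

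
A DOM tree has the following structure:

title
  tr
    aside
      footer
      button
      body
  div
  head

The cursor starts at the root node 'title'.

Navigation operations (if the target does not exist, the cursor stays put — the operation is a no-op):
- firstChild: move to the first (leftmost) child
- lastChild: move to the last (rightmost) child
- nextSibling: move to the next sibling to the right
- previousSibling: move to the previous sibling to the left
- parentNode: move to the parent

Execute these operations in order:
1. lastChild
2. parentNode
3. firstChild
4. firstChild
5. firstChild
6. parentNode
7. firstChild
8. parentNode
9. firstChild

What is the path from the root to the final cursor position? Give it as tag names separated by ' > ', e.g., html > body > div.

Answer: title > tr > aside > footer

Derivation:
After 1 (lastChild): head
After 2 (parentNode): title
After 3 (firstChild): tr
After 4 (firstChild): aside
After 5 (firstChild): footer
After 6 (parentNode): aside
After 7 (firstChild): footer
After 8 (parentNode): aside
After 9 (firstChild): footer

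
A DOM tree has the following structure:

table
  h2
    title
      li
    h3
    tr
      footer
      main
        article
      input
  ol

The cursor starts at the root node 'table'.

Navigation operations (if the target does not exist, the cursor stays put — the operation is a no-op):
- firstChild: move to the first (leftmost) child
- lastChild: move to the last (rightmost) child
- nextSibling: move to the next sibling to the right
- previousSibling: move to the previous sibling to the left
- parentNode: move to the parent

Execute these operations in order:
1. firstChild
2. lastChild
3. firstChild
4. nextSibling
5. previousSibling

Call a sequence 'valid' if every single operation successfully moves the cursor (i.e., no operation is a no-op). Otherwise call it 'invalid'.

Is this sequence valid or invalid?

Answer: valid

Derivation:
After 1 (firstChild): h2
After 2 (lastChild): tr
After 3 (firstChild): footer
After 4 (nextSibling): main
After 5 (previousSibling): footer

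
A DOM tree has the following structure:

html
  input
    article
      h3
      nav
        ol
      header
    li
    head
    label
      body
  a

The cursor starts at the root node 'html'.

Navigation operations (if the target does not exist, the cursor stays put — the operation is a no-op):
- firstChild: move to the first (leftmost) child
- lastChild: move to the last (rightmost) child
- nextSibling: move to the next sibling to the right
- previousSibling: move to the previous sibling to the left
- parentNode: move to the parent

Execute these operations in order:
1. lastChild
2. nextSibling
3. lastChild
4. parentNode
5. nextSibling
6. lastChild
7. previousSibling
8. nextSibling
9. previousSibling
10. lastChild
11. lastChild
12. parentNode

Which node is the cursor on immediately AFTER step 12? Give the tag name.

Answer: label

Derivation:
After 1 (lastChild): a
After 2 (nextSibling): a (no-op, stayed)
After 3 (lastChild): a (no-op, stayed)
After 4 (parentNode): html
After 5 (nextSibling): html (no-op, stayed)
After 6 (lastChild): a
After 7 (previousSibling): input
After 8 (nextSibling): a
After 9 (previousSibling): input
After 10 (lastChild): label
After 11 (lastChild): body
After 12 (parentNode): label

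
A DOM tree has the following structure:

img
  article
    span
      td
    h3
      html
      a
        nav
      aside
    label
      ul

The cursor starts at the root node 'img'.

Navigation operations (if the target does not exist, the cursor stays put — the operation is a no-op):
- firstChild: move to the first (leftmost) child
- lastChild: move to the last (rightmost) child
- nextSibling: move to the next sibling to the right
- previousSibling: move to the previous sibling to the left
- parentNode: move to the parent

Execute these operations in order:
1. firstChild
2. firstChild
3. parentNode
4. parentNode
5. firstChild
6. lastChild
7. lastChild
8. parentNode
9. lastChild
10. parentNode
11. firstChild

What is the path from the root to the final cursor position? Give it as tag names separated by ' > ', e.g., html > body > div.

After 1 (firstChild): article
After 2 (firstChild): span
After 3 (parentNode): article
After 4 (parentNode): img
After 5 (firstChild): article
After 6 (lastChild): label
After 7 (lastChild): ul
After 8 (parentNode): label
After 9 (lastChild): ul
After 10 (parentNode): label
After 11 (firstChild): ul

Answer: img > article > label > ul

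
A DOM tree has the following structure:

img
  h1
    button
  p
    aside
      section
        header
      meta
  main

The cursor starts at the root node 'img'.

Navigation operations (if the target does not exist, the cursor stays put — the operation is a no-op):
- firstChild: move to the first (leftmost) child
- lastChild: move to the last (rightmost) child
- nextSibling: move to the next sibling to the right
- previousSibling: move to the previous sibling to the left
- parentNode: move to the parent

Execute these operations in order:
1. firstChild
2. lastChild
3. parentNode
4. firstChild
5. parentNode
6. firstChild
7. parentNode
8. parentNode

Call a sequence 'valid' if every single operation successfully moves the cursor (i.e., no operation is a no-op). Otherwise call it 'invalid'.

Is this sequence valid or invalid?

Answer: valid

Derivation:
After 1 (firstChild): h1
After 2 (lastChild): button
After 3 (parentNode): h1
After 4 (firstChild): button
After 5 (parentNode): h1
After 6 (firstChild): button
After 7 (parentNode): h1
After 8 (parentNode): img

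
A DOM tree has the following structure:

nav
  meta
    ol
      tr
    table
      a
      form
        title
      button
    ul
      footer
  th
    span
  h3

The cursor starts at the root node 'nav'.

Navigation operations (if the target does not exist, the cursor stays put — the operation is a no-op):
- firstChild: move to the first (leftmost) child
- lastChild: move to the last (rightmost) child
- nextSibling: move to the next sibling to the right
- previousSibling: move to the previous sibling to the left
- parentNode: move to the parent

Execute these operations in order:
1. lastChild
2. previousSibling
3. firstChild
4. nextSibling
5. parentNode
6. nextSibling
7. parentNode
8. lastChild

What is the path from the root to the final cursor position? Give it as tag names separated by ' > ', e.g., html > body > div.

After 1 (lastChild): h3
After 2 (previousSibling): th
After 3 (firstChild): span
After 4 (nextSibling): span (no-op, stayed)
After 5 (parentNode): th
After 6 (nextSibling): h3
After 7 (parentNode): nav
After 8 (lastChild): h3

Answer: nav > h3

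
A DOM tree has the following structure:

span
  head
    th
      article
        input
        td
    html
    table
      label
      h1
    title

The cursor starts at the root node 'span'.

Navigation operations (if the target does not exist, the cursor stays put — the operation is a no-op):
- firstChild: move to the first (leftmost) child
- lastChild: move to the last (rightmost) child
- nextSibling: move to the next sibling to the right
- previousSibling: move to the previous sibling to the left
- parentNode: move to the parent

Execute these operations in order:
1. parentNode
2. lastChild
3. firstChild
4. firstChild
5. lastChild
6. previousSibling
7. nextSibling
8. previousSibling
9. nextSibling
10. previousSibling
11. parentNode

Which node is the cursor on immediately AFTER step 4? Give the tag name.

Answer: article

Derivation:
After 1 (parentNode): span (no-op, stayed)
After 2 (lastChild): head
After 3 (firstChild): th
After 4 (firstChild): article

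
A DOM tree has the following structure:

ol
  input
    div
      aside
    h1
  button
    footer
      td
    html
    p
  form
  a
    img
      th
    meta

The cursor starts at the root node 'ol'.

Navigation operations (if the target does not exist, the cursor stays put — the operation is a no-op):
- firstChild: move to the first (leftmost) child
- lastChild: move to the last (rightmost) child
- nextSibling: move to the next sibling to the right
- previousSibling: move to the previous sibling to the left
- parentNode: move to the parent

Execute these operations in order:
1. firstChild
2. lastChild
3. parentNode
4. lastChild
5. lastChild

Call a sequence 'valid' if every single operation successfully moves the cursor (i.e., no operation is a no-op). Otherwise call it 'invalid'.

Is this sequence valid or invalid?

Answer: invalid

Derivation:
After 1 (firstChild): input
After 2 (lastChild): h1
After 3 (parentNode): input
After 4 (lastChild): h1
After 5 (lastChild): h1 (no-op, stayed)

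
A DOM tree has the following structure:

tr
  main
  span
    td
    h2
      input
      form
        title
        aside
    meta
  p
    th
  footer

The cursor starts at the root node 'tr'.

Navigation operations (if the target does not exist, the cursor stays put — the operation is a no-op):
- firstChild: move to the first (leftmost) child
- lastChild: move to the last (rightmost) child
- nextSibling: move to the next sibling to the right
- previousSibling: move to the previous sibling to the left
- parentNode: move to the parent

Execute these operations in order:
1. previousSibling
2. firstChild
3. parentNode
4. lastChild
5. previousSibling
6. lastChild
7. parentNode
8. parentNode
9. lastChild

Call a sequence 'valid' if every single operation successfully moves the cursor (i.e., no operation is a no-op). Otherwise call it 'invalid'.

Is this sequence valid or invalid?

After 1 (previousSibling): tr (no-op, stayed)
After 2 (firstChild): main
After 3 (parentNode): tr
After 4 (lastChild): footer
After 5 (previousSibling): p
After 6 (lastChild): th
After 7 (parentNode): p
After 8 (parentNode): tr
After 9 (lastChild): footer

Answer: invalid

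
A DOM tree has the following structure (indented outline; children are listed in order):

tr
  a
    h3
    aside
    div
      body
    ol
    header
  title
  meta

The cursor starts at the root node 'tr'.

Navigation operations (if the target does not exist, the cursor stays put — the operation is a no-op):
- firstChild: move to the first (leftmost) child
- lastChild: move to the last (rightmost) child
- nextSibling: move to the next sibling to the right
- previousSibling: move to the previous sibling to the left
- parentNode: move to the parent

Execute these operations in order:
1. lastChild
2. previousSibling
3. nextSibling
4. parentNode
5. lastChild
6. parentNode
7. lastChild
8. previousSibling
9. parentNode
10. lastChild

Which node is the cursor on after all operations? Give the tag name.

Answer: meta

Derivation:
After 1 (lastChild): meta
After 2 (previousSibling): title
After 3 (nextSibling): meta
After 4 (parentNode): tr
After 5 (lastChild): meta
After 6 (parentNode): tr
After 7 (lastChild): meta
After 8 (previousSibling): title
After 9 (parentNode): tr
After 10 (lastChild): meta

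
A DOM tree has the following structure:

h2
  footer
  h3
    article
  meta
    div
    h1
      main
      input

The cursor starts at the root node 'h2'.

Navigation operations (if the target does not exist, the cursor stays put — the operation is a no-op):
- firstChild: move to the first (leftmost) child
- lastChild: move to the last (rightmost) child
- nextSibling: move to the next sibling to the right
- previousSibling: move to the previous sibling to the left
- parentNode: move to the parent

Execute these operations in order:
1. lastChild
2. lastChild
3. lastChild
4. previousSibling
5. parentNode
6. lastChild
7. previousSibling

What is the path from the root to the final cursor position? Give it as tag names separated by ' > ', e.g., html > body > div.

Answer: h2 > meta > h1 > main

Derivation:
After 1 (lastChild): meta
After 2 (lastChild): h1
After 3 (lastChild): input
After 4 (previousSibling): main
After 5 (parentNode): h1
After 6 (lastChild): input
After 7 (previousSibling): main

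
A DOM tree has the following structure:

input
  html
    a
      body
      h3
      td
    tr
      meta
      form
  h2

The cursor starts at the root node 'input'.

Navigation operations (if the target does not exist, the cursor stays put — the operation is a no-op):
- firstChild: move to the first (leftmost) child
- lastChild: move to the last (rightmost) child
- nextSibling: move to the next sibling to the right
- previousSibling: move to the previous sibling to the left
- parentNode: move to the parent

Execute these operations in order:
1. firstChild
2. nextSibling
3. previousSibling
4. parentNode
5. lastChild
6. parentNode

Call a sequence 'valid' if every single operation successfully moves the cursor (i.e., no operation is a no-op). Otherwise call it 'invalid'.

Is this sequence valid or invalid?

After 1 (firstChild): html
After 2 (nextSibling): h2
After 3 (previousSibling): html
After 4 (parentNode): input
After 5 (lastChild): h2
After 6 (parentNode): input

Answer: valid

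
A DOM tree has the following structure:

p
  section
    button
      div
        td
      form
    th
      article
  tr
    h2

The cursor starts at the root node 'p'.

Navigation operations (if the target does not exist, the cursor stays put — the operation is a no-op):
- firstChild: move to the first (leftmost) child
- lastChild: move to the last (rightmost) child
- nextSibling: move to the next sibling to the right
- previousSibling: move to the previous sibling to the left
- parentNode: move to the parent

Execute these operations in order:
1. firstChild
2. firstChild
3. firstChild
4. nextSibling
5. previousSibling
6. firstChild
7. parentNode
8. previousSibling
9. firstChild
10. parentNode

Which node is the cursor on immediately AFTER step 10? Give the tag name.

After 1 (firstChild): section
After 2 (firstChild): button
After 3 (firstChild): div
After 4 (nextSibling): form
After 5 (previousSibling): div
After 6 (firstChild): td
After 7 (parentNode): div
After 8 (previousSibling): div (no-op, stayed)
After 9 (firstChild): td
After 10 (parentNode): div

Answer: div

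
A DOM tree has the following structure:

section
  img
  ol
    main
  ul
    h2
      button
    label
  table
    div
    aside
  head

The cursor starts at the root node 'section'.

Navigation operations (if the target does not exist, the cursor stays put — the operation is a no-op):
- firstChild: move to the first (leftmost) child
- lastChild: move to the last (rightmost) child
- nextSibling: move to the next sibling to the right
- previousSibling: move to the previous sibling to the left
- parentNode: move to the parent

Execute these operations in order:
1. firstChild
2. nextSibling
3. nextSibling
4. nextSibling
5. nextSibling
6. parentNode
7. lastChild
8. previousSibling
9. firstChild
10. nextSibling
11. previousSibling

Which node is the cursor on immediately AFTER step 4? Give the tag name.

After 1 (firstChild): img
After 2 (nextSibling): ol
After 3 (nextSibling): ul
After 4 (nextSibling): table

Answer: table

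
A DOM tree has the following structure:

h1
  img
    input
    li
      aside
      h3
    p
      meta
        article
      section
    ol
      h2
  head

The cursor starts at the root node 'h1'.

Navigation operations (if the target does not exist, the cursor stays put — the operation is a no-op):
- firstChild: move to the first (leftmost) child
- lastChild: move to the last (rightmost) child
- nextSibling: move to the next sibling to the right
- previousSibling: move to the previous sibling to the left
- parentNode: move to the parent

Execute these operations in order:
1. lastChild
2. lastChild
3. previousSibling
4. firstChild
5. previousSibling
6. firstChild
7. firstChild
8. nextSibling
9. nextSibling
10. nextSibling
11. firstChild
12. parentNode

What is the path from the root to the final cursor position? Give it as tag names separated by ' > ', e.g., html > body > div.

After 1 (lastChild): head
After 2 (lastChild): head (no-op, stayed)
After 3 (previousSibling): img
After 4 (firstChild): input
After 5 (previousSibling): input (no-op, stayed)
After 6 (firstChild): input (no-op, stayed)
After 7 (firstChild): input (no-op, stayed)
After 8 (nextSibling): li
After 9 (nextSibling): p
After 10 (nextSibling): ol
After 11 (firstChild): h2
After 12 (parentNode): ol

Answer: h1 > img > ol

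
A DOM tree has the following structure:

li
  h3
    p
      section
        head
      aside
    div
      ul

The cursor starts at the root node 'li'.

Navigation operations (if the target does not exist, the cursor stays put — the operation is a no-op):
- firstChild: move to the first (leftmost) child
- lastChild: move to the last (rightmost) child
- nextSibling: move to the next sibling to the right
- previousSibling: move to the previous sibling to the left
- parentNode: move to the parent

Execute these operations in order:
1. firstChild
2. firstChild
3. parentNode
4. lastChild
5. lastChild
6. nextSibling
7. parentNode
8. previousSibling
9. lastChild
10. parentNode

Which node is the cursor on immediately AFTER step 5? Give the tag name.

After 1 (firstChild): h3
After 2 (firstChild): p
After 3 (parentNode): h3
After 4 (lastChild): div
After 5 (lastChild): ul

Answer: ul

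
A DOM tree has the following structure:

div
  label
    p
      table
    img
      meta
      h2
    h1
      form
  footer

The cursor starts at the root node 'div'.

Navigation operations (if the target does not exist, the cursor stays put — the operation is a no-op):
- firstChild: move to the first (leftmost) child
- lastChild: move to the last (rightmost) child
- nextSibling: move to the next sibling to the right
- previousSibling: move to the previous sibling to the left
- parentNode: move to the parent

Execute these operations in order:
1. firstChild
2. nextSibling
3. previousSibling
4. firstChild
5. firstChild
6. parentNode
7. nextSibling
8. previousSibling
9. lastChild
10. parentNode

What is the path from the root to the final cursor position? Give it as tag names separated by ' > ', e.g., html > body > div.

Answer: div > label > p

Derivation:
After 1 (firstChild): label
After 2 (nextSibling): footer
After 3 (previousSibling): label
After 4 (firstChild): p
After 5 (firstChild): table
After 6 (parentNode): p
After 7 (nextSibling): img
After 8 (previousSibling): p
After 9 (lastChild): table
After 10 (parentNode): p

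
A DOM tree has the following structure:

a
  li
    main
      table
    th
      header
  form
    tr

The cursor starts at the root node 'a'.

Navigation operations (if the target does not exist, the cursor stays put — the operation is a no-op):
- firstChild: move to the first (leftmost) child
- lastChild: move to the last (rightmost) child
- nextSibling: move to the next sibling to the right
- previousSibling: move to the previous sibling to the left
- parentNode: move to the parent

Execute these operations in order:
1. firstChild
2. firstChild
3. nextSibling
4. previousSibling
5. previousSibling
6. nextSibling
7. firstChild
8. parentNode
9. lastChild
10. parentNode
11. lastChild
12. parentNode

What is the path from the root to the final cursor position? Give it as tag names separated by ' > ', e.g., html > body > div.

Answer: a > li > th

Derivation:
After 1 (firstChild): li
After 2 (firstChild): main
After 3 (nextSibling): th
After 4 (previousSibling): main
After 5 (previousSibling): main (no-op, stayed)
After 6 (nextSibling): th
After 7 (firstChild): header
After 8 (parentNode): th
After 9 (lastChild): header
After 10 (parentNode): th
After 11 (lastChild): header
After 12 (parentNode): th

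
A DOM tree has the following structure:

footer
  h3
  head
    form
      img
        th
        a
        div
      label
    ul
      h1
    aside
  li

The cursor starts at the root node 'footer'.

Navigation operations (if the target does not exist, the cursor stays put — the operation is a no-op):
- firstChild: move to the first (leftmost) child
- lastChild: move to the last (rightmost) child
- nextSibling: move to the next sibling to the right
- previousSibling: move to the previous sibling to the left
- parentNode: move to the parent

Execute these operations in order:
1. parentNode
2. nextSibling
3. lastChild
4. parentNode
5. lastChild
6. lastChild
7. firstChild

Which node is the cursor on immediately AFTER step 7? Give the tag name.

After 1 (parentNode): footer (no-op, stayed)
After 2 (nextSibling): footer (no-op, stayed)
After 3 (lastChild): li
After 4 (parentNode): footer
After 5 (lastChild): li
After 6 (lastChild): li (no-op, stayed)
After 7 (firstChild): li (no-op, stayed)

Answer: li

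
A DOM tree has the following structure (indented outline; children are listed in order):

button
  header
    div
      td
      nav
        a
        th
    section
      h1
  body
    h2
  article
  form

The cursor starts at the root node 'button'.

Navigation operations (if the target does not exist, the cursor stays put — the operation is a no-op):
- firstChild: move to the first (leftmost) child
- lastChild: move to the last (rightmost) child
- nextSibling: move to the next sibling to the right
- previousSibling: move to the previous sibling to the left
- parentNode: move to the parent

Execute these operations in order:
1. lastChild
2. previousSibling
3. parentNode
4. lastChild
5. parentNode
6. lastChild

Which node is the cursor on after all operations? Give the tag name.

Answer: form

Derivation:
After 1 (lastChild): form
After 2 (previousSibling): article
After 3 (parentNode): button
After 4 (lastChild): form
After 5 (parentNode): button
After 6 (lastChild): form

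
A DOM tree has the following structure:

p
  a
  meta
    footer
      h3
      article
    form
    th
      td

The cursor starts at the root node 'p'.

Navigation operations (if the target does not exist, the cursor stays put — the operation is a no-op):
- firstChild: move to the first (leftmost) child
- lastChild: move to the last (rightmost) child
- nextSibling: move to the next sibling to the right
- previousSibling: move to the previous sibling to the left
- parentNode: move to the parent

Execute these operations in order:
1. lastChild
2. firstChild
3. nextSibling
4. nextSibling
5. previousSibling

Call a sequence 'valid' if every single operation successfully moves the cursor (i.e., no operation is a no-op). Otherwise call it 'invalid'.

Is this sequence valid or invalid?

After 1 (lastChild): meta
After 2 (firstChild): footer
After 3 (nextSibling): form
After 4 (nextSibling): th
After 5 (previousSibling): form

Answer: valid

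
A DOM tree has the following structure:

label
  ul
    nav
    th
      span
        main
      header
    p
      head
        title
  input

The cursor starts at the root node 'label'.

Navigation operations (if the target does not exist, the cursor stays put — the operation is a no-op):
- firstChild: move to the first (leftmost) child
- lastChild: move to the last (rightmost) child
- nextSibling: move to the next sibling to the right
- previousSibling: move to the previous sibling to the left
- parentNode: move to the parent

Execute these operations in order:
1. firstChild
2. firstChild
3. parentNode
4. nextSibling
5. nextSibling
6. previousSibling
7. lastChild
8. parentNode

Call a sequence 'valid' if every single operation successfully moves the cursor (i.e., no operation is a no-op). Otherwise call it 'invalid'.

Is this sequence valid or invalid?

Answer: invalid

Derivation:
After 1 (firstChild): ul
After 2 (firstChild): nav
After 3 (parentNode): ul
After 4 (nextSibling): input
After 5 (nextSibling): input (no-op, stayed)
After 6 (previousSibling): ul
After 7 (lastChild): p
After 8 (parentNode): ul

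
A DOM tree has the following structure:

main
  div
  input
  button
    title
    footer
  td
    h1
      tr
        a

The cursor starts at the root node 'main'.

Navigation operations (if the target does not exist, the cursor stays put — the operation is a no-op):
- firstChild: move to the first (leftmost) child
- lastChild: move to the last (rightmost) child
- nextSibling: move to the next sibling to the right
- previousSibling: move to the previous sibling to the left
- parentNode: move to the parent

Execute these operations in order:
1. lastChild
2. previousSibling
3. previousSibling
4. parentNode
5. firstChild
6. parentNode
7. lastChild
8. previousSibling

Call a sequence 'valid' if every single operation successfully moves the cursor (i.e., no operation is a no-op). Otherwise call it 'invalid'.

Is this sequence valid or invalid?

Answer: valid

Derivation:
After 1 (lastChild): td
After 2 (previousSibling): button
After 3 (previousSibling): input
After 4 (parentNode): main
After 5 (firstChild): div
After 6 (parentNode): main
After 7 (lastChild): td
After 8 (previousSibling): button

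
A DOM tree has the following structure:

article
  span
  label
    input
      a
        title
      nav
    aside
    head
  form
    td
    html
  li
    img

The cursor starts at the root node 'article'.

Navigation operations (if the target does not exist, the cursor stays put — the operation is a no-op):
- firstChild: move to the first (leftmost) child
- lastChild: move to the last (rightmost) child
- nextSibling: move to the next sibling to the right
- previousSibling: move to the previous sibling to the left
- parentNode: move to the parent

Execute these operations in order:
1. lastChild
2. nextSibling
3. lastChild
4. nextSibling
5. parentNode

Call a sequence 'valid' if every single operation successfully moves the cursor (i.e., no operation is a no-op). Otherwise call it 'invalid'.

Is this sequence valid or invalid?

Answer: invalid

Derivation:
After 1 (lastChild): li
After 2 (nextSibling): li (no-op, stayed)
After 3 (lastChild): img
After 4 (nextSibling): img (no-op, stayed)
After 5 (parentNode): li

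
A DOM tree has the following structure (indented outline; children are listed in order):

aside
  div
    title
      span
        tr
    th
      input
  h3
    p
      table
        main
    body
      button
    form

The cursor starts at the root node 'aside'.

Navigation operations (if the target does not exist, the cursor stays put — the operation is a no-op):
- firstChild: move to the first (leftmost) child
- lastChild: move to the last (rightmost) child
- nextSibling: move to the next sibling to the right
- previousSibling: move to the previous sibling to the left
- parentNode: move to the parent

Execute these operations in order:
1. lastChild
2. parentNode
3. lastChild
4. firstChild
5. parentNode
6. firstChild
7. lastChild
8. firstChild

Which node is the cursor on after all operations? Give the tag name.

Answer: main

Derivation:
After 1 (lastChild): h3
After 2 (parentNode): aside
After 3 (lastChild): h3
After 4 (firstChild): p
After 5 (parentNode): h3
After 6 (firstChild): p
After 7 (lastChild): table
After 8 (firstChild): main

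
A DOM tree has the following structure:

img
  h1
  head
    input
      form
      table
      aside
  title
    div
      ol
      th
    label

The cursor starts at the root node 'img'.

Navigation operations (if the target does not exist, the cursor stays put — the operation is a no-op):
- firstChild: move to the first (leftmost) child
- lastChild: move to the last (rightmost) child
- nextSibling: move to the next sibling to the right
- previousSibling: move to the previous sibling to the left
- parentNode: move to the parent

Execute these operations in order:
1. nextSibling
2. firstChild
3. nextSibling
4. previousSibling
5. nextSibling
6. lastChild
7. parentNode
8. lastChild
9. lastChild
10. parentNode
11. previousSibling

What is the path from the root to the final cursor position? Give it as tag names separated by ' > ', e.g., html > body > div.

After 1 (nextSibling): img (no-op, stayed)
After 2 (firstChild): h1
After 3 (nextSibling): head
After 4 (previousSibling): h1
After 5 (nextSibling): head
After 6 (lastChild): input
After 7 (parentNode): head
After 8 (lastChild): input
After 9 (lastChild): aside
After 10 (parentNode): input
After 11 (previousSibling): input (no-op, stayed)

Answer: img > head > input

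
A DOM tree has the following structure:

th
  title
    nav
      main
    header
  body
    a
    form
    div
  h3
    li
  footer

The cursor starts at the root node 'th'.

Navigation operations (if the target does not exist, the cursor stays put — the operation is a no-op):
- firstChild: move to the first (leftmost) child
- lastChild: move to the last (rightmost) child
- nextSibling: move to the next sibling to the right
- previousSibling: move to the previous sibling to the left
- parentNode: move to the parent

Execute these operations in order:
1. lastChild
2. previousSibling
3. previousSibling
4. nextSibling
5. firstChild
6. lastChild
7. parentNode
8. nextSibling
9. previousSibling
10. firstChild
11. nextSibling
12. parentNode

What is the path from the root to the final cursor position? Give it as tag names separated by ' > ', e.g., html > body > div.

After 1 (lastChild): footer
After 2 (previousSibling): h3
After 3 (previousSibling): body
After 4 (nextSibling): h3
After 5 (firstChild): li
After 6 (lastChild): li (no-op, stayed)
After 7 (parentNode): h3
After 8 (nextSibling): footer
After 9 (previousSibling): h3
After 10 (firstChild): li
After 11 (nextSibling): li (no-op, stayed)
After 12 (parentNode): h3

Answer: th > h3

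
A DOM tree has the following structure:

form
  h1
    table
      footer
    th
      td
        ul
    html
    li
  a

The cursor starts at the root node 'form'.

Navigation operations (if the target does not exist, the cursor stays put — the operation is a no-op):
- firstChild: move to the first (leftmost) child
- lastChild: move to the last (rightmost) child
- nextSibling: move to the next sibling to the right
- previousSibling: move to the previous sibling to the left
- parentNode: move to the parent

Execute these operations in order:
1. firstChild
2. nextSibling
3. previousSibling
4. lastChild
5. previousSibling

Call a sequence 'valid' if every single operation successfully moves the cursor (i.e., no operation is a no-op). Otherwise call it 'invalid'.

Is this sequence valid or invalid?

Answer: valid

Derivation:
After 1 (firstChild): h1
After 2 (nextSibling): a
After 3 (previousSibling): h1
After 4 (lastChild): li
After 5 (previousSibling): html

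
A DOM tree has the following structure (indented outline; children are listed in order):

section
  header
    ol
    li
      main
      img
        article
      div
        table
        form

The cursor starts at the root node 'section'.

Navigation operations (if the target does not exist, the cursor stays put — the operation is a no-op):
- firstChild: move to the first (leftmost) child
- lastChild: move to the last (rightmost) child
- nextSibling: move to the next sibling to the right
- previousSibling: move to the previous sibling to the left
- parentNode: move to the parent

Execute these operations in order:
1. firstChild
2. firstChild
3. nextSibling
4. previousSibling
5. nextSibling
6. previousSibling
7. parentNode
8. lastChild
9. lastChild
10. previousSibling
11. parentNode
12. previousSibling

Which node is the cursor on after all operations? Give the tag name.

Answer: ol

Derivation:
After 1 (firstChild): header
After 2 (firstChild): ol
After 3 (nextSibling): li
After 4 (previousSibling): ol
After 5 (nextSibling): li
After 6 (previousSibling): ol
After 7 (parentNode): header
After 8 (lastChild): li
After 9 (lastChild): div
After 10 (previousSibling): img
After 11 (parentNode): li
After 12 (previousSibling): ol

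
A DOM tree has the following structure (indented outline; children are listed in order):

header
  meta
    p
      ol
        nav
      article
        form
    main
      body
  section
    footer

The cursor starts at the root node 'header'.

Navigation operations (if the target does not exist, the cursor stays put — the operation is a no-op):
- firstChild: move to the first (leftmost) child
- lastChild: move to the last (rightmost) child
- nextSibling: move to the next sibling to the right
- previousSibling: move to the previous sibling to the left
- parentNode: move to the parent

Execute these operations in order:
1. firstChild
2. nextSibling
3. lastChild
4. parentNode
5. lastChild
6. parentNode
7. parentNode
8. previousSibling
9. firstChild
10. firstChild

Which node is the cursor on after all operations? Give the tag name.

Answer: p

Derivation:
After 1 (firstChild): meta
After 2 (nextSibling): section
After 3 (lastChild): footer
After 4 (parentNode): section
After 5 (lastChild): footer
After 6 (parentNode): section
After 7 (parentNode): header
After 8 (previousSibling): header (no-op, stayed)
After 9 (firstChild): meta
After 10 (firstChild): p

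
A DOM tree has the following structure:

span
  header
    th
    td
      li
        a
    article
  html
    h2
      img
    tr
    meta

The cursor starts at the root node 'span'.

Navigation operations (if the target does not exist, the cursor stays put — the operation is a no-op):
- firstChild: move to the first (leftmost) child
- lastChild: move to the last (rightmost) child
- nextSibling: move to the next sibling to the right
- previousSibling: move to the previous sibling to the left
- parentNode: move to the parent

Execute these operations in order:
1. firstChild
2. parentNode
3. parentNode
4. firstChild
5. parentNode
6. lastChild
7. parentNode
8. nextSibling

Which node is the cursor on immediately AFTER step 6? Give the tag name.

After 1 (firstChild): header
After 2 (parentNode): span
After 3 (parentNode): span (no-op, stayed)
After 4 (firstChild): header
After 5 (parentNode): span
After 6 (lastChild): html

Answer: html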